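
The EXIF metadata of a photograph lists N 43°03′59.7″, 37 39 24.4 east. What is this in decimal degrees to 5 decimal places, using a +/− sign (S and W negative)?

43.06658, 37.65678

φ: 43 + 3/60 + 59.7/3600 = 43.066583
N ⇒ keep positive
λ: 39′ + 24.4″ = 39.40667′; 37 + 39.40667/60 = 37.656778
E → positive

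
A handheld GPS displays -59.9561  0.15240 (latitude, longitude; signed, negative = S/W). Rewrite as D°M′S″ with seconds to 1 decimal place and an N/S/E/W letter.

Latitude is negative → S; |value| = 59.956100
Lat: 0.956100° → 57.36600′; 0.36600 × 60 = 21.960″
λ: whole degrees 0; 9.14400′ → 9′ and 8.640″

59°57′22.0″ S, 0°09′8.6″ E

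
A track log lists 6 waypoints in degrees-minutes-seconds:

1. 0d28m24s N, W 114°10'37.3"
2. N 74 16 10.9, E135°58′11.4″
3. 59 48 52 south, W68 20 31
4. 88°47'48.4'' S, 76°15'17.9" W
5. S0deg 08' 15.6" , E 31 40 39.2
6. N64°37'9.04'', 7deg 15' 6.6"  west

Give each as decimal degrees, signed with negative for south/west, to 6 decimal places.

1. 0.473333, -114.177028
2. 74.269694, 135.969833
3. -59.814444, -68.341944
4. -88.796778, -76.254972
5. -0.137667, 31.677556
6. 64.619178, -7.251833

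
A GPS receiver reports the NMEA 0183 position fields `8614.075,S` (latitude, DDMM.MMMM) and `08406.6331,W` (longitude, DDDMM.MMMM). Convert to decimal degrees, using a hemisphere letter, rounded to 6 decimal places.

86.234583° S, 84.110552° W

Lat: degrees = first 2 digits = 86, minutes = 14.075; 86 + 14.075/60 = 86.2345833
Longitude: degrees = first 3 digits = 84, minutes = 6.6331; 84 + 6.6331/60 = 84.1105517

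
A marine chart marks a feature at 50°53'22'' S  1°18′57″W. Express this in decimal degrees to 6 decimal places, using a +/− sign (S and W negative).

φ: 53′ + 22″ = 53.36667′; 50 + 53.36667/60 = 50.8894444
S → negative
λ: 1° + 18/60 + 57/3600 = 1 + 0.300000 + 0.015833 = 1.3158333
hemisphere W, so the sign is −

-50.889444, -1.315833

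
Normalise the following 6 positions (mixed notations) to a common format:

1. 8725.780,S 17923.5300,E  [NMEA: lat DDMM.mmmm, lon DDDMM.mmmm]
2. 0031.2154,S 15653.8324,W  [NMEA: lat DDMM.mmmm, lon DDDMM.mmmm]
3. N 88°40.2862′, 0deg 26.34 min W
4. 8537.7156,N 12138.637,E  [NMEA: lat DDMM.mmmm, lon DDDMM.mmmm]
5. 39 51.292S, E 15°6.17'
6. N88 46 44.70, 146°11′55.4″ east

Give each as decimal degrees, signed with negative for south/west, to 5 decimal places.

1. -87.42967, 179.39217
2. -0.52026, -156.89721
3. 88.67144, -0.43900
4. 85.62859, 121.64395
5. -39.85487, 15.10283
6. 88.77908, 146.19872

Point 1:
  φ: degrees = first 2 digits = 87, minutes = 25.78; 87 + 25.78/60 = 87.429667
  hemisphere S, so the sign is −
  λ: degrees = first 3 digits = 179, minutes = 23.53; 179 + 23.53/60 = 179.392167
  E ⇒ keep positive
Point 2:
  φ: split at 2 digits → 00° and 31.2154′; 0 + 31.2154/60 = 0.520257
  S → negative
  Lon: degrees = first 3 digits = 156, minutes = 53.8324; 156 + 53.8324/60 = 156.897207
  W ⇒ negate
Point 3:
  Latitude: 40.2862′ = 0.671437°; total 88.671437
  N → positive
  Lon: 26.34′ = 0.439000°; total 0.439000
  W → negative
Point 4:
  φ: split at 2 digits → 85° and 37.7156′; 85 + 37.7156/60 = 85.628593
  N → positive
  Longitude: split at 3 digits → 121° and 38.637′; 121 + 38.637/60 = 121.643950
  E → positive
Point 5:
  φ: 39 + 51.292/60 = 39.854867
  S ⇒ negate
  λ: 6.17′ = 0.102833°; total 15.102833
  E ⇒ keep positive
Point 6:
  φ: 88° + 46/60 + 44.7/3600 = 88 + 0.766667 + 0.012417 = 88.779083
  N ⇒ keep positive
  λ: 146 + 11/60 + 55.4/3600 = 146.198722
  E ⇒ keep positive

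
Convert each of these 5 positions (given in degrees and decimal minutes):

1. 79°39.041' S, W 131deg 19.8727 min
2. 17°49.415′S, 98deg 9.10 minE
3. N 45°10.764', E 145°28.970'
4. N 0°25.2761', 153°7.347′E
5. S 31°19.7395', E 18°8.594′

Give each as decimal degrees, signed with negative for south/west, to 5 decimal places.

1. -79.65068, -131.33121
2. -17.82358, 98.15167
3. 45.17940, 145.48283
4. 0.42127, 153.12245
5. -31.32899, 18.14323

Point 1:
  φ: 39.041′ = 0.650683°; total 79.650683
  S ⇒ negate
  λ: 19.8727′ = 0.331212°; total 131.331212
  hemisphere W, so the sign is −
Point 2:
  φ: 49.415′ = 0.823583°; total 17.823583
  hemisphere S, so the sign is −
  Lon: 98 + 9.1/60 = 98.151667
  E → positive
Point 3:
  Lat: 10.764′ = 0.179400°; total 45.179400
  N → positive
  Lon: 28.97′ = 0.482833°; total 145.482833
  E ⇒ keep positive
Point 4:
  φ: 25.2761′ = 0.421268°; total 0.421268
  N ⇒ keep positive
  λ: 153 + 7.347/60 = 153.122450
  E ⇒ keep positive
Point 5:
  φ: 19.7395′ = 0.328992°; total 31.328992
  hemisphere S, so the sign is −
  Longitude: 18 + 8.594/60 = 18.143233
  E ⇒ keep positive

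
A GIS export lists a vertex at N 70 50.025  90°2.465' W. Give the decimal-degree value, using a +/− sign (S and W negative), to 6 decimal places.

70.833750, -90.041083

φ: 50.025′ = 0.833750°; total 70.8337500
N ⇒ keep positive
Longitude: 2.465′ = 0.041083°; total 90.0410833
W → negative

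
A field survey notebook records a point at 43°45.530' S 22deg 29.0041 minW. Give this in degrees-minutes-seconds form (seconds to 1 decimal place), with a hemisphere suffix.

Lat: fractional minutes 0.53000 × 60 = 31.800″
Lon: fractional minutes 0.00410 × 60 = 0.246″

43°45′31.8″ S, 22°29′0.2″ W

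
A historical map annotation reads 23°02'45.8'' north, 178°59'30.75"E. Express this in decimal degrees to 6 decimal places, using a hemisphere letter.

23.046056° N, 178.991875° E

φ: 23° + 2/60 + 45.8/3600 = 23 + 0.033333 + 0.012722 = 23.0460556
λ: 178° + 59/60 + 30.75/3600 = 178 + 0.983333 + 0.008542 = 178.9918750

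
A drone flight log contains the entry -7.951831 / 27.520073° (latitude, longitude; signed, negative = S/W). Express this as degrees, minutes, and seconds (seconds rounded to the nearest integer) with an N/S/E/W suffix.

Latitude is negative → S; |value| = 7.951831
φ: whole degrees 7; 57.10986′ → 57′ and 6.59″
λ: whole degrees 27; 31.20438′ → 31′ and 12.26″

7°57′7″ S, 27°31′12″ E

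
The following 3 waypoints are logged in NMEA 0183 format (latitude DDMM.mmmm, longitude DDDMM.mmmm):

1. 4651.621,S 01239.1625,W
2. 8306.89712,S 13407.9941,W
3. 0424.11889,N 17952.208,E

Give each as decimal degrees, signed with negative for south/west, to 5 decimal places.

Point 1:
  Lat: degrees = first 2 digits = 46, minutes = 51.621; 46 + 51.621/60 = 46.860350
  S ⇒ negate
  λ: degrees = first 3 digits = 12, minutes = 39.1625; 12 + 39.1625/60 = 12.652708
  hemisphere W, so the sign is −
Point 2:
  Latitude: split at 2 digits → 83° and 6.89712′; 83 + 6.89712/60 = 83.114952
  S → negative
  Longitude: split at 3 digits → 134° and 7.9941′; 134 + 7.9941/60 = 134.133235
  W → negative
Point 3:
  Lat: degrees = first 2 digits = 4, minutes = 24.11889; 4 + 24.11889/60 = 4.401982
  N → positive
  Longitude: degrees = first 3 digits = 179, minutes = 52.208; 179 + 52.208/60 = 179.870133
  E ⇒ keep positive

1. -46.86035, -12.65271
2. -83.11495, -134.13324
3. 4.40198, 179.87013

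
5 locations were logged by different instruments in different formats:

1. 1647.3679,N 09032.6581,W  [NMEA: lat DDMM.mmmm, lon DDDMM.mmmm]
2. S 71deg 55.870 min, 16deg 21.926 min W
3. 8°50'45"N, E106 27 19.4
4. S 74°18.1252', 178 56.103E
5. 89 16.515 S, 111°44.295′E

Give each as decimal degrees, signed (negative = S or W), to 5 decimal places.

1. 16.78947, -90.54430
2. -71.93117, -16.36543
3. 8.84583, 106.45539
4. -74.30209, 178.93505
5. -89.27525, 111.73825

Point 1:
  Lat: split at 2 digits → 16° and 47.3679′; 16 + 47.3679/60 = 16.789465
  N ⇒ keep positive
  Longitude: degrees = first 3 digits = 90, minutes = 32.6581; 90 + 32.6581/60 = 90.544302
  W → negative
Point 2:
  Latitude: 71 + 55.87/60 = 71.931167
  S → negative
  λ: 21.926′ = 0.365433°; total 16.365433
  W ⇒ negate
Point 3:
  Lat: 8 + 50/60 + 45/3600 = 8.845833
  N → positive
  Lon: 106° + 27/60 + 19.4/3600 = 106 + 0.450000 + 0.005389 = 106.455389
  E → positive
Point 4:
  Latitude: 18.1252′ = 0.302087°; total 74.302087
  hemisphere S, so the sign is −
  λ: 56.103′ = 0.935050°; total 178.935050
  E ⇒ keep positive
Point 5:
  φ: 16.515′ = 0.275250°; total 89.275250
  S → negative
  Lon: 44.295′ = 0.738250°; total 111.738250
  E ⇒ keep positive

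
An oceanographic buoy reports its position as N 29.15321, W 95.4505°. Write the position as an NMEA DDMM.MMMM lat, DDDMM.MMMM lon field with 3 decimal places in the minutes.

2909.193,N / 09527.030,W

Lat: minutes = (29.153210 − 29) × 60 = 9.19260
λ: 95° + 0.450500 × 60 = 95° 27.03000′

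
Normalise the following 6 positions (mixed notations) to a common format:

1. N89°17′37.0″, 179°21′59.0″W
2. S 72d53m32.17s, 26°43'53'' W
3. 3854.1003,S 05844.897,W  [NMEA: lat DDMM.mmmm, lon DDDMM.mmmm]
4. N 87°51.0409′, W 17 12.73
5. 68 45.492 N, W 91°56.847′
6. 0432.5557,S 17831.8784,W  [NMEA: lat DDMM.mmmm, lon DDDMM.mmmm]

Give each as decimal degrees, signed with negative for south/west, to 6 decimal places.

1. 89.293611, -179.366389
2. -72.892269, -26.731389
3. -38.901672, -58.748283
4. 87.850682, -17.212167
5. 68.758200, -91.947450
6. -4.542595, -178.531307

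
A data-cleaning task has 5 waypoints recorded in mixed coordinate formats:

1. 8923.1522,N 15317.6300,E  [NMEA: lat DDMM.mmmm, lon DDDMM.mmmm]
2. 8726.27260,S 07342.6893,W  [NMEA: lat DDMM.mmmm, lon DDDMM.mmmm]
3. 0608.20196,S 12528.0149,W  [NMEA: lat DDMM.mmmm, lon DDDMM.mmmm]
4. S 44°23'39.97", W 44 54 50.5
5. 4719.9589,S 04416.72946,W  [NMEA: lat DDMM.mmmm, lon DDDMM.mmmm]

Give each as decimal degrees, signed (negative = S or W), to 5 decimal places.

Point 1:
  Latitude: split at 2 digits → 89° and 23.1522′; 89 + 23.1522/60 = 89.385870
  N ⇒ keep positive
  λ: split at 3 digits → 153° and 17.63′; 153 + 17.63/60 = 153.293833
  E ⇒ keep positive
Point 2:
  φ: degrees = first 2 digits = 87, minutes = 26.2726; 87 + 26.2726/60 = 87.437877
  S → negative
  Longitude: degrees = first 3 digits = 73, minutes = 42.6893; 73 + 42.6893/60 = 73.711488
  W → negative
Point 3:
  Latitude: split at 2 digits → 06° and 8.20196′; 6 + 8.20196/60 = 6.136699
  S → negative
  Longitude: split at 3 digits → 125° and 28.0149′; 125 + 28.0149/60 = 125.466915
  hemisphere W, so the sign is −
Point 4:
  φ: 23′ + 39.97″ = 23.66617′; 44 + 23.66617/60 = 44.394436
  S ⇒ negate
  λ: 44° + 54/60 + 50.5/3600 = 44 + 0.900000 + 0.014028 = 44.914028
  hemisphere W, so the sign is −
Point 5:
  Lat: split at 2 digits → 47° and 19.9589′; 47 + 19.9589/60 = 47.332648
  S → negative
  λ: split at 3 digits → 044° and 16.72946′; 44 + 16.72946/60 = 44.278824
  W → negative

1. 89.38587, 153.29383
2. -87.43788, -73.71149
3. -6.13670, -125.46692
4. -44.39444, -44.91403
5. -47.33265, -44.27882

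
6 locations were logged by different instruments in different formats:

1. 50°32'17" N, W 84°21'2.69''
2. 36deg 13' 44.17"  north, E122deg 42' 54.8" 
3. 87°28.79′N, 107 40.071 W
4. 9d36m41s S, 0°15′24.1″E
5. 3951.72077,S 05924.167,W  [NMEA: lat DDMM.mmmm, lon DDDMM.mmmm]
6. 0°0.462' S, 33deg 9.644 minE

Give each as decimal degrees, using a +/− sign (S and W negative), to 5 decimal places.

1. 50.53806, -84.35075
2. 36.22894, 122.71522
3. 87.47983, -107.66785
4. -9.61139, 0.25669
5. -39.86201, -59.40278
6. -0.00770, 33.16073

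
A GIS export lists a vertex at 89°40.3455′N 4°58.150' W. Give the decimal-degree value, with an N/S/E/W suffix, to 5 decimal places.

89.67243° N, 4.96917° W

φ: 40.3455′ = 0.672425°; total 89.672425
λ: 4 + 58.15/60 = 4.969167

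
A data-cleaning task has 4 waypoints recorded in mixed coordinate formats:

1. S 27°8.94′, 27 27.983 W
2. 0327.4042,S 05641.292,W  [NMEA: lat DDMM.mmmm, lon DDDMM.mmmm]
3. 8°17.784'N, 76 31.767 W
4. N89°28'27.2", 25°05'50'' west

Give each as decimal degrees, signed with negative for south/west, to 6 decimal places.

1. -27.149000, -27.466383
2. -3.456737, -56.688200
3. 8.296400, -76.529450
4. 89.474222, -25.097222

Point 1:
  Latitude: 8.94′ = 0.149000°; total 27.1490000
  S → negative
  Longitude: 27.983′ = 0.466383°; total 27.4663833
  W → negative
Point 2:
  Latitude: split at 2 digits → 03° and 27.4042′; 3 + 27.4042/60 = 3.4567367
  hemisphere S, so the sign is −
  Longitude: degrees = first 3 digits = 56, minutes = 41.292; 56 + 41.292/60 = 56.6882000
  hemisphere W, so the sign is −
Point 3:
  φ: 8 + 17.784/60 = 8.2964000
  N → positive
  Lon: 31.767′ = 0.529450°; total 76.5294500
  W → negative
Point 4:
  Latitude: 89 + 28/60 + 27.2/3600 = 89.4742222
  N → positive
  Lon: 5′ + 50″ = 5.83333′; 25 + 5.83333/60 = 25.0972222
  W ⇒ negate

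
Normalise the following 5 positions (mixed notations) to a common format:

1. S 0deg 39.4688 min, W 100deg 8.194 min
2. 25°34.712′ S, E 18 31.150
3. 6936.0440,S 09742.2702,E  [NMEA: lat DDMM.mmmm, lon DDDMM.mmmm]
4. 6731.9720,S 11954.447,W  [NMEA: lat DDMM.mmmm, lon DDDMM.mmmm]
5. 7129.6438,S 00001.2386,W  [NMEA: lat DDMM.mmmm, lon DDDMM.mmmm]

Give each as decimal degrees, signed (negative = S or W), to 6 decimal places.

1. -0.657813, -100.136567
2. -25.578533, 18.519167
3. -69.600733, 97.704503
4. -67.532867, -119.907450
5. -71.494063, -0.020643

Point 1:
  Latitude: 39.4688′ = 0.657813°; total 0.6578133
  S → negative
  λ: 8.194′ = 0.136567°; total 100.1365667
  hemisphere W, so the sign is −
Point 2:
  φ: 34.712′ = 0.578533°; total 25.5785333
  S → negative
  λ: 18 + 31.15/60 = 18.5191667
  E → positive
Point 3:
  Lat: degrees = first 2 digits = 69, minutes = 36.044; 69 + 36.044/60 = 69.6007333
  S → negative
  Longitude: degrees = first 3 digits = 97, minutes = 42.2702; 97 + 42.2702/60 = 97.7045033
  E ⇒ keep positive
Point 4:
  Lat: degrees = first 2 digits = 67, minutes = 31.972; 67 + 31.972/60 = 67.5328667
  hemisphere S, so the sign is −
  Lon: degrees = first 3 digits = 119, minutes = 54.447; 119 + 54.447/60 = 119.9074500
  W ⇒ negate
Point 5:
  Latitude: degrees = first 2 digits = 71, minutes = 29.6438; 71 + 29.6438/60 = 71.4940633
  S → negative
  Longitude: split at 3 digits → 000° and 1.2386′; 0 + 1.2386/60 = 0.0206433
  hemisphere W, so the sign is −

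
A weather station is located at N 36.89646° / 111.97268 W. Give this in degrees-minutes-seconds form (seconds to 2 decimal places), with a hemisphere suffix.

φ: whole degrees 36; 53.78760′ → 53′ and 47.2560″
Lon: 0.972680 × 60 = 58.36080′ → 58′, remainder × 60 = 21.6480″

36°53′47.26″ N, 111°58′21.65″ W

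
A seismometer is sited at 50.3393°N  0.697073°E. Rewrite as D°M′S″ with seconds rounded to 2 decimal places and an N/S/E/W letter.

Lat: whole degrees 50; 20.35800′ → 20′ and 21.4800″
Lon: 0.697073 × 60 = 41.82438′ → 41′, remainder × 60 = 49.4628″

50°20′21.48″ N, 0°41′49.46″ E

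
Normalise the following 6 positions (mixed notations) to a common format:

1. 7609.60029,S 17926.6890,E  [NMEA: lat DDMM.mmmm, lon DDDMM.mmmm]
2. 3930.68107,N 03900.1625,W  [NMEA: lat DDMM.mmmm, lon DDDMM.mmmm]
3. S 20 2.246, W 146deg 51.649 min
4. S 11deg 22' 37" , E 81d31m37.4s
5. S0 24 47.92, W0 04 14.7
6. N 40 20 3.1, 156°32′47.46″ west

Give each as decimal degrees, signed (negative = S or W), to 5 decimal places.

1. -76.16000, 179.44482
2. 39.51135, -39.00271
3. -20.03743, -146.86082
4. -11.37694, 81.52706
5. -0.41331, -0.07075
6. 40.33419, -156.54652

Point 1:
  Latitude: split at 2 digits → 76° and 9.60029′; 76 + 9.60029/60 = 76.160005
  hemisphere S, so the sign is −
  λ: degrees = first 3 digits = 179, minutes = 26.689; 179 + 26.689/60 = 179.444817
  E ⇒ keep positive
Point 2:
  Latitude: split at 2 digits → 39° and 30.68107′; 39 + 30.68107/60 = 39.511351
  N ⇒ keep positive
  Lon: degrees = first 3 digits = 39, minutes = 0.1625; 39 + 0.1625/60 = 39.002708
  W → negative
Point 3:
  Lat: 20 + 2.246/60 = 20.037433
  S ⇒ negate
  Longitude: 146 + 51.649/60 = 146.860817
  hemisphere W, so the sign is −
Point 4:
  Lat: 22′ + 37″ = 22.61667′; 11 + 22.61667/60 = 11.376944
  hemisphere S, so the sign is −
  Longitude: 31′ + 37.4″ = 31.62333′; 81 + 31.62333/60 = 81.527056
  E ⇒ keep positive
Point 5:
  Latitude: 0 + 24/60 + 47.92/3600 = 0.413311
  hemisphere S, so the sign is −
  Longitude: 4′ + 14.7″ = 4.24500′; 0 + 4.24500/60 = 0.070750
  hemisphere W, so the sign is −
Point 6:
  φ: 40° + 20/60 + 3.1/3600 = 40 + 0.333333 + 0.000861 = 40.334194
  N → positive
  Lon: 156° + 32/60 + 47.46/3600 = 156 + 0.533333 + 0.013183 = 156.546517
  W ⇒ negate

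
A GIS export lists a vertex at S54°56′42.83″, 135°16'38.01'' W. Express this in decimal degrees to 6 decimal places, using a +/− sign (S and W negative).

Lat: 54 + 56/60 + 42.83/3600 = 54.9452306
S → negative
Lon: 135° + 16/60 + 38.01/3600 = 135 + 0.266667 + 0.010558 = 135.2772250
hemisphere W, so the sign is −

-54.945231, -135.277225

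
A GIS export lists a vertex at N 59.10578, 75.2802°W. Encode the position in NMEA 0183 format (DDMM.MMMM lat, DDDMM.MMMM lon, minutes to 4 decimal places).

5906.3468,N / 07516.8120,W

φ: minutes = (59.105780 − 59) × 60 = 6.346800
Lon: minutes = (75.280200 − 75) × 60 = 16.812000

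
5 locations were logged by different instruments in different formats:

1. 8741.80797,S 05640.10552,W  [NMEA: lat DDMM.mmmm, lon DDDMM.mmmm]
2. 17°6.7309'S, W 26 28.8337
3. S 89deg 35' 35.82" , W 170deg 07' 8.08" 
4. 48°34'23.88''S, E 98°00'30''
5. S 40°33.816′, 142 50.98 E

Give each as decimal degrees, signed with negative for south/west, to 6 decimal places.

Point 1:
  φ: split at 2 digits → 87° and 41.80797′; 87 + 41.80797/60 = 87.6967995
  hemisphere S, so the sign is −
  λ: degrees = first 3 digits = 56, minutes = 40.10552; 56 + 40.10552/60 = 56.6684253
  hemisphere W, so the sign is −
Point 2:
  Lat: 6.7309′ = 0.112182°; total 17.1121817
  hemisphere S, so the sign is −
  λ: 28.8337′ = 0.480562°; total 26.4805617
  W → negative
Point 3:
  φ: 89 + 35/60 + 35.82/3600 = 89.5932833
  hemisphere S, so the sign is −
  Lon: 170 + 7/60 + 8.08/3600 = 170.1189111
  W ⇒ negate
Point 4:
  Latitude: 48° + 34/60 + 23.88/3600 = 48 + 0.566667 + 0.006633 = 48.5733000
  S → negative
  Lon: 0′ + 30″ = 0.50000′; 98 + 0.50000/60 = 98.0083333
  E → positive
Point 5:
  Lat: 40 + 33.816/60 = 40.5636000
  S → negative
  Lon: 142 + 50.98/60 = 142.8496667
  E ⇒ keep positive

1. -87.696800, -56.668425
2. -17.112182, -26.480562
3. -89.593283, -170.118911
4. -48.573300, 98.008333
5. -40.563600, 142.849667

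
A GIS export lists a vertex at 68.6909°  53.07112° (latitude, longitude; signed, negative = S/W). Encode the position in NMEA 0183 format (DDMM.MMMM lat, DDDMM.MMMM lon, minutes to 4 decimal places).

Latitude: minutes = (68.690900 − 68) × 60 = 41.454000
Longitude: minutes = (53.071120 − 53) × 60 = 4.267200

6841.4540,N / 05304.2672,E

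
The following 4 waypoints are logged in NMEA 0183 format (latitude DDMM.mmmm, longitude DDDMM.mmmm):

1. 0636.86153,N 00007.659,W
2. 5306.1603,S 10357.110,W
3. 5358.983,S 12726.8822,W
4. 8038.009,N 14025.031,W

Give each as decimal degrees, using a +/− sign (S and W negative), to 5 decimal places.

Point 1:
  Lat: split at 2 digits → 06° and 36.86153′; 6 + 36.86153/60 = 6.614359
  N ⇒ keep positive
  Lon: split at 3 digits → 000° and 7.659′; 0 + 7.659/60 = 0.127650
  W → negative
Point 2:
  φ: split at 2 digits → 53° and 6.1603′; 53 + 6.1603/60 = 53.102672
  S → negative
  λ: degrees = first 3 digits = 103, minutes = 57.11; 103 + 57.11/60 = 103.951833
  W ⇒ negate
Point 3:
  φ: degrees = first 2 digits = 53, minutes = 58.983; 53 + 58.983/60 = 53.983050
  S ⇒ negate
  λ: degrees = first 3 digits = 127, minutes = 26.8822; 127 + 26.8822/60 = 127.448037
  hemisphere W, so the sign is −
Point 4:
  Latitude: split at 2 digits → 80° and 38.009′; 80 + 38.009/60 = 80.633483
  N → positive
  Lon: degrees = first 3 digits = 140, minutes = 25.031; 140 + 25.031/60 = 140.417183
  W → negative

1. 6.61436, -0.12765
2. -53.10267, -103.95183
3. -53.98305, -127.44804
4. 80.63348, -140.41718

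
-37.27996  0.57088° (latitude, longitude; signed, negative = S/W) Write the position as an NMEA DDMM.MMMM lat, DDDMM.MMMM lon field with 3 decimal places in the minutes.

Latitude is negative → S; |value| = 37.279960
φ: 37° + 0.279960 × 60 = 37° 16.79760′
Lon: 0° + 0.570880 × 60 = 0° 34.25280′

3716.798,S / 00034.253,E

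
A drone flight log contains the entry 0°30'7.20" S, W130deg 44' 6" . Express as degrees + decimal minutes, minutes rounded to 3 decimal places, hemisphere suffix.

0° 30.120′ S, 130° 44.100′ W

φ: 30 + 7.2/60 = 30.12000′
λ: seconds/60 = 0.10000; minutes = 44 + 0.10000 = 44.10000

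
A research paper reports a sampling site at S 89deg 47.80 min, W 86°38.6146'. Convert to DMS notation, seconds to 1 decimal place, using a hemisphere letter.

89°47′48.0″ S, 86°38′36.9″ W

Lat: 47.80000′ → 47′ and 0.80000 × 60 = 48.000″
λ: 38.61460′ → 38′ and 0.61460 × 60 = 36.876″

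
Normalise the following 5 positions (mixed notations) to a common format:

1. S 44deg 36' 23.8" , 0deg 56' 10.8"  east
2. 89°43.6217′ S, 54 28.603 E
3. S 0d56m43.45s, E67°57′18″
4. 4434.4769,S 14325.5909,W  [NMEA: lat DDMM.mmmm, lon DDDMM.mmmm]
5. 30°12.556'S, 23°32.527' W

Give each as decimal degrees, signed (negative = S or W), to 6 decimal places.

1. -44.606611, 0.936333
2. -89.727028, 54.476717
3. -0.945403, 67.955000
4. -44.574615, -143.426515
5. -30.209267, -23.542117

Point 1:
  Latitude: 44 + 36/60 + 23.8/3600 = 44.6066111
  S → negative
  Lon: 0 + 56/60 + 10.8/3600 = 0.9363333
  E ⇒ keep positive
Point 2:
  Lat: 43.6217′ = 0.727028°; total 89.7270283
  S → negative
  Lon: 28.603′ = 0.476717°; total 54.4767167
  E ⇒ keep positive
Point 3:
  Lat: 56′ + 43.45″ = 56.72417′; 0 + 56.72417/60 = 0.9454028
  S → negative
  λ: 67° + 57/60 + 18/3600 = 67 + 0.950000 + 0.005000 = 67.9550000
  E ⇒ keep positive
Point 4:
  Latitude: degrees = first 2 digits = 44, minutes = 34.4769; 44 + 34.4769/60 = 44.5746150
  S → negative
  λ: split at 3 digits → 143° and 25.5909′; 143 + 25.5909/60 = 143.4265150
  W ⇒ negate
Point 5:
  φ: 30 + 12.556/60 = 30.2092667
  hemisphere S, so the sign is −
  Longitude: 32.527′ = 0.542117°; total 23.5421167
  W ⇒ negate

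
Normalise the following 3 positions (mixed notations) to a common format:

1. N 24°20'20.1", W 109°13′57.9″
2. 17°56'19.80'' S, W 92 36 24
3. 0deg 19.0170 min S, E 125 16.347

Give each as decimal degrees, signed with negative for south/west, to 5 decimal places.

Point 1:
  Latitude: 24 + 20/60 + 20.1/3600 = 24.338917
  N → positive
  λ: 109° + 13/60 + 57.9/3600 = 109 + 0.216667 + 0.016083 = 109.232750
  hemisphere W, so the sign is −
Point 2:
  Lat: 17 + 56/60 + 19.8/3600 = 17.938833
  S ⇒ negate
  Longitude: 92° + 36/60 + 24/3600 = 92 + 0.600000 + 0.006667 = 92.606667
  hemisphere W, so the sign is −
Point 3:
  Lat: 0 + 19.017/60 = 0.316950
  S ⇒ negate
  Lon: 16.347′ = 0.272450°; total 125.272450
  E ⇒ keep positive

1. 24.33892, -109.23275
2. -17.93883, -92.60667
3. -0.31695, 125.27245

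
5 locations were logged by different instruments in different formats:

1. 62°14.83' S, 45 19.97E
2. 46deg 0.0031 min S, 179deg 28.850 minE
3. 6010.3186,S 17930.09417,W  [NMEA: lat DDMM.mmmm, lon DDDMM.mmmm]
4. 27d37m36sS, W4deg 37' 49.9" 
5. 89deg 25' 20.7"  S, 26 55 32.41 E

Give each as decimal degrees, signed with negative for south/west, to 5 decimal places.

1. -62.24717, 45.33283
2. -46.00005, 179.48083
3. -60.17198, -179.50157
4. -27.62667, -4.63053
5. -89.42242, 26.92567

Point 1:
  φ: 62 + 14.83/60 = 62.247167
  S ⇒ negate
  λ: 45 + 19.97/60 = 45.332833
  E → positive
Point 2:
  Lat: 0.0031′ = 0.000052°; total 46.000052
  S → negative
  Lon: 28.85′ = 0.480833°; total 179.480833
  E → positive
Point 3:
  Lat: degrees = first 2 digits = 60, minutes = 10.3186; 60 + 10.3186/60 = 60.171977
  hemisphere S, so the sign is −
  Lon: split at 3 digits → 179° and 30.09417′; 179 + 30.09417/60 = 179.501570
  W ⇒ negate
Point 4:
  φ: 27° + 37/60 + 36/3600 = 27 + 0.616667 + 0.010000 = 27.626667
  S → negative
  Lon: 4 + 37/60 + 49.9/3600 = 4.630528
  W ⇒ negate
Point 5:
  Lat: 89 + 25/60 + 20.7/3600 = 89.422417
  S → negative
  Longitude: 26 + 55/60 + 32.41/3600 = 26.925669
  E → positive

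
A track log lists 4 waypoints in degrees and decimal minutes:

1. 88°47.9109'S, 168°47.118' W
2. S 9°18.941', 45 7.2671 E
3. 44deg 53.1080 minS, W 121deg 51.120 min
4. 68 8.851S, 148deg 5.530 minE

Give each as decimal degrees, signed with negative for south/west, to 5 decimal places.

1. -88.79852, -168.78530
2. -9.31568, 45.12112
3. -44.88513, -121.85200
4. -68.14752, 148.09217

Point 1:
  Lat: 88 + 47.9109/60 = 88.798515
  hemisphere S, so the sign is −
  λ: 168 + 47.118/60 = 168.785300
  W → negative
Point 2:
  φ: 9 + 18.941/60 = 9.315683
  S ⇒ negate
  λ: 45 + 7.2671/60 = 45.121118
  E → positive
Point 3:
  φ: 44 + 53.108/60 = 44.885133
  S ⇒ negate
  Longitude: 121 + 51.12/60 = 121.852000
  W → negative
Point 4:
  φ: 68 + 8.851/60 = 68.147517
  S ⇒ negate
  Lon: 148 + 5.53/60 = 148.092167
  E → positive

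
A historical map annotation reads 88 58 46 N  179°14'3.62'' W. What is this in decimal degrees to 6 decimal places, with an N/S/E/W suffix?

88.979444° N, 179.234339° W

Lat: 88° + 58/60 + 46/3600 = 88 + 0.966667 + 0.012778 = 88.9794444
Lon: 14′ + 3.62″ = 14.06033′; 179 + 14.06033/60 = 179.2343389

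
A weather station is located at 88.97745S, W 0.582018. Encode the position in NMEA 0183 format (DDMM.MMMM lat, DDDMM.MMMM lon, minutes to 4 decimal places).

8858.6470,S / 00034.9211,W

Lat: fractional part 0.977450 → 58.647000 minutes
Longitude: 0° + 0.582018 × 60 = 0° 34.921080′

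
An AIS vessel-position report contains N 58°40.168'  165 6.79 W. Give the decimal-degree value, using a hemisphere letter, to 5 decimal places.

Latitude: 40.168′ = 0.669467°; total 58.669467
λ: 165 + 6.79/60 = 165.113167

58.66947° N, 165.11317° W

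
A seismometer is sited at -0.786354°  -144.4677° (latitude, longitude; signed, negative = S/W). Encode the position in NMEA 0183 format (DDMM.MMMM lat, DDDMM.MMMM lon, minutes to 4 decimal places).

Latitude is negative → S; |value| = 0.786354
φ: minutes = (0.786354 − 0) × 60 = 47.181240
Longitude is negative → W; |value| = 144.467700
Lon: minutes = (144.467700 − 144) × 60 = 28.062000

0047.1812,S / 14428.0620,W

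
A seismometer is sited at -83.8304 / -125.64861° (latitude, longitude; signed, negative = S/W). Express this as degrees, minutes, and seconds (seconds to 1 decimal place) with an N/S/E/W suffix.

83°49′49.4″ S, 125°38′55.0″ W

Latitude is negative → S; |value| = 83.830400
φ: whole degrees 83; 49.82400′ → 49′ and 49.440″
Longitude is negative → W; |value| = 125.648610
λ: whole degrees 125; 38.91660′ → 38′ and 54.996″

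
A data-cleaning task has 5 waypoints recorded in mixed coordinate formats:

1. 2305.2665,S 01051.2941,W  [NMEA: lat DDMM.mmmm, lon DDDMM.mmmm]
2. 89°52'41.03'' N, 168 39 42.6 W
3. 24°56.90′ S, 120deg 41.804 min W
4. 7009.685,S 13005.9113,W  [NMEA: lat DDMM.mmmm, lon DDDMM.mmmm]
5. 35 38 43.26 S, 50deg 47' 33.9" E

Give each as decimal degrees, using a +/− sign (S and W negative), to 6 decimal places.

1. -23.087775, -10.854902
2. 89.878064, -168.661833
3. -24.948333, -120.696733
4. -70.161417, -130.098522
5. -35.645350, 50.792750

Point 1:
  φ: degrees = first 2 digits = 23, minutes = 5.2665; 23 + 5.2665/60 = 23.0877750
  hemisphere S, so the sign is −
  Lon: split at 3 digits → 010° and 51.2941′; 10 + 51.2941/60 = 10.8549017
  W ⇒ negate
Point 2:
  Latitude: 89° + 52/60 + 41.03/3600 = 89 + 0.866667 + 0.011397 = 89.8780639
  N → positive
  λ: 168 + 39/60 + 42.6/3600 = 168.6618333
  hemisphere W, so the sign is −
Point 3:
  Latitude: 24 + 56.9/60 = 24.9483333
  S → negative
  Longitude: 41.804′ = 0.696733°; total 120.6967333
  hemisphere W, so the sign is −
Point 4:
  φ: degrees = first 2 digits = 70, minutes = 9.685; 70 + 9.685/60 = 70.1614167
  hemisphere S, so the sign is −
  λ: degrees = first 3 digits = 130, minutes = 5.9113; 130 + 5.9113/60 = 130.0985217
  W → negative
Point 5:
  Latitude: 38′ + 43.26″ = 38.72100′; 35 + 38.72100/60 = 35.6453500
  S ⇒ negate
  Lon: 50 + 47/60 + 33.9/3600 = 50.7927500
  E → positive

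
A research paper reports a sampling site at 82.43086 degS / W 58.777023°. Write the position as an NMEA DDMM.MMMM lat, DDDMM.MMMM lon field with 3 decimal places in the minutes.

8225.852,S / 05846.621,W

Latitude: minutes = (82.430860 − 82) × 60 = 25.85160
λ: 58° + 0.777023 × 60 = 58° 46.62138′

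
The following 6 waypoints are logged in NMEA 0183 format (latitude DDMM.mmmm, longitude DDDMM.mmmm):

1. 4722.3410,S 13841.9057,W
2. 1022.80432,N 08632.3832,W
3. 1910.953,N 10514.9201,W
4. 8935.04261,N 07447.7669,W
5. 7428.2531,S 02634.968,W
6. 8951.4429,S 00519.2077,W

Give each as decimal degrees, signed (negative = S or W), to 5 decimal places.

1. -47.37235, -138.69843
2. 10.38007, -86.53972
3. 19.18255, -105.24867
4. 89.58404, -74.79612
5. -74.47089, -26.58280
6. -89.85738, -5.32013

Point 1:
  Lat: degrees = first 2 digits = 47, minutes = 22.341; 47 + 22.341/60 = 47.372350
  hemisphere S, so the sign is −
  Longitude: split at 3 digits → 138° and 41.9057′; 138 + 41.9057/60 = 138.698428
  hemisphere W, so the sign is −
Point 2:
  φ: split at 2 digits → 10° and 22.80432′; 10 + 22.80432/60 = 10.380072
  N → positive
  Lon: degrees = first 3 digits = 86, minutes = 32.3832; 86 + 32.3832/60 = 86.539720
  W → negative
Point 3:
  φ: split at 2 digits → 19° and 10.953′; 19 + 10.953/60 = 19.182550
  N → positive
  Lon: degrees = first 3 digits = 105, minutes = 14.9201; 105 + 14.9201/60 = 105.248668
  hemisphere W, so the sign is −
Point 4:
  Latitude: split at 2 digits → 89° and 35.04261′; 89 + 35.04261/60 = 89.584044
  N → positive
  Longitude: split at 3 digits → 074° and 47.7669′; 74 + 47.7669/60 = 74.796115
  W → negative
Point 5:
  Latitude: degrees = first 2 digits = 74, minutes = 28.2531; 74 + 28.2531/60 = 74.470885
  S → negative
  Longitude: degrees = first 3 digits = 26, minutes = 34.968; 26 + 34.968/60 = 26.582800
  hemisphere W, so the sign is −
Point 6:
  φ: degrees = first 2 digits = 89, minutes = 51.4429; 89 + 51.4429/60 = 89.857382
  S → negative
  Lon: degrees = first 3 digits = 5, minutes = 19.2077; 5 + 19.2077/60 = 5.320128
  hemisphere W, so the sign is −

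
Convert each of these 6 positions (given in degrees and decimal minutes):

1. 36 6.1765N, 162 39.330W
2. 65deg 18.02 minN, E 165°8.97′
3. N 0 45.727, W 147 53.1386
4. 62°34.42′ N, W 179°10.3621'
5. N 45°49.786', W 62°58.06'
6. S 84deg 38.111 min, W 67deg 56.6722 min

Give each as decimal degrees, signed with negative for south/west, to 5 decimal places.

1. 36.10294, -162.65550
2. 65.30033, 165.14950
3. 0.76212, -147.88564
4. 62.57367, -179.17270
5. 45.82977, -62.96767
6. -84.63518, -67.94454

Point 1:
  Lat: 6.1765′ = 0.102942°; total 36.102942
  N → positive
  Longitude: 39.33′ = 0.655500°; total 162.655500
  W → negative
Point 2:
  Latitude: 18.02′ = 0.300333°; total 65.300333
  N → positive
  λ: 8.97′ = 0.149500°; total 165.149500
  E ⇒ keep positive
Point 3:
  Lat: 0 + 45.727/60 = 0.762117
  N ⇒ keep positive
  Lon: 53.1386′ = 0.885643°; total 147.885643
  W ⇒ negate
Point 4:
  φ: 62 + 34.42/60 = 62.573667
  N ⇒ keep positive
  Longitude: 179 + 10.3621/60 = 179.172702
  W → negative
Point 5:
  Lat: 45 + 49.786/60 = 45.829767
  N ⇒ keep positive
  Lon: 58.06′ = 0.967667°; total 62.967667
  W → negative
Point 6:
  φ: 84 + 38.111/60 = 84.635183
  S ⇒ negate
  λ: 56.6722′ = 0.944537°; total 67.944537
  hemisphere W, so the sign is −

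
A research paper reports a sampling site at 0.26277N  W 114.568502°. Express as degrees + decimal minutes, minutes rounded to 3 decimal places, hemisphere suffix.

Latitude: 0° + 0.262770 × 60 = 0° 15.76620′
Lon: minutes = (114.568502 − 114) × 60 = 34.11012

0° 15.766′ N, 114° 34.110′ W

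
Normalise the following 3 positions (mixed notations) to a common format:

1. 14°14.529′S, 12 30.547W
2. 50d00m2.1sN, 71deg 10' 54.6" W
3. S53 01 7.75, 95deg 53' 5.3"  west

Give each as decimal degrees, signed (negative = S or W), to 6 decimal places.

Point 1:
  φ: 14.529′ = 0.242150°; total 14.2421500
  S ⇒ negate
  Longitude: 30.547′ = 0.509117°; total 12.5091167
  W ⇒ negate
Point 2:
  Lat: 0′ + 2.1″ = 0.03500′; 50 + 0.03500/60 = 50.0005833
  N → positive
  λ: 71° + 10/60 + 54.6/3600 = 71 + 0.166667 + 0.015167 = 71.1818333
  W → negative
Point 3:
  φ: 53 + 1/60 + 7.75/3600 = 53.0188194
  S → negative
  Lon: 95° + 53/60 + 5.3/3600 = 95 + 0.883333 + 0.001472 = 95.8848056
  hemisphere W, so the sign is −

1. -14.242150, -12.509117
2. 50.000583, -71.181833
3. -53.018819, -95.884806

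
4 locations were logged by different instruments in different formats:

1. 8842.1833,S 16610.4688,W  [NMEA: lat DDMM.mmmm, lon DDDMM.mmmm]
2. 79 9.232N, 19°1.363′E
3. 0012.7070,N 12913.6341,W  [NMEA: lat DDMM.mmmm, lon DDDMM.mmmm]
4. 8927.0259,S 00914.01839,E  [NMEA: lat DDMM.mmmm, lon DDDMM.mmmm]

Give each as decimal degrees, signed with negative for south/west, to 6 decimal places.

1. -88.703055, -166.174480
2. 79.153867, 19.022717
3. 0.211783, -129.227235
4. -89.450432, 9.233640

Point 1:
  Lat: degrees = first 2 digits = 88, minutes = 42.1833; 88 + 42.1833/60 = 88.7030550
  S → negative
  Lon: degrees = first 3 digits = 166, minutes = 10.4688; 166 + 10.4688/60 = 166.1744800
  hemisphere W, so the sign is −
Point 2:
  φ: 9.232′ = 0.153867°; total 79.1538667
  N → positive
  Longitude: 19 + 1.363/60 = 19.0227167
  E → positive
Point 3:
  φ: degrees = first 2 digits = 0, minutes = 12.707; 0 + 12.707/60 = 0.2117833
  N → positive
  Lon: degrees = first 3 digits = 129, minutes = 13.6341; 129 + 13.6341/60 = 129.2272350
  W → negative
Point 4:
  φ: degrees = first 2 digits = 89, minutes = 27.0259; 89 + 27.0259/60 = 89.4504317
  S → negative
  λ: degrees = first 3 digits = 9, minutes = 14.01839; 9 + 14.01839/60 = 9.2336398
  E → positive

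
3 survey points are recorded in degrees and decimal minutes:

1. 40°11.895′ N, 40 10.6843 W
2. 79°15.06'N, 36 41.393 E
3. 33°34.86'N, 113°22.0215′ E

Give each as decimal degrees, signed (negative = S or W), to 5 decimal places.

1. 40.19825, -40.17807
2. 79.25100, 36.68988
3. 33.58100, 113.36703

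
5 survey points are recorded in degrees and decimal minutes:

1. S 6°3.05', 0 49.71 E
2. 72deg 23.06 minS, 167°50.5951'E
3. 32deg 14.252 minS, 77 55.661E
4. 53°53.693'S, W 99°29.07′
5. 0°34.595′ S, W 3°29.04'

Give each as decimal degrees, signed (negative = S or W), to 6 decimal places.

1. -6.050833, 0.828500
2. -72.384333, 167.843252
3. -32.237533, 77.927683
4. -53.894883, -99.484500
5. -0.576583, -3.484000

Point 1:
  Lat: 3.05′ = 0.050833°; total 6.0508333
  S → negative
  Longitude: 49.71′ = 0.828500°; total 0.8285000
  E → positive
Point 2:
  φ: 23.06′ = 0.384333°; total 72.3843333
  hemisphere S, so the sign is −
  Longitude: 167 + 50.5951/60 = 167.8432517
  E ⇒ keep positive
Point 3:
  Lat: 14.252′ = 0.237533°; total 32.2375333
  hemisphere S, so the sign is −
  λ: 55.661′ = 0.927683°; total 77.9276833
  E → positive
Point 4:
  Latitude: 53.693′ = 0.894883°; total 53.8948833
  S ⇒ negate
  Longitude: 99 + 29.07/60 = 99.4845000
  W → negative
Point 5:
  Latitude: 34.595′ = 0.576583°; total 0.5765833
  S → negative
  λ: 29.04′ = 0.484000°; total 3.4840000
  W ⇒ negate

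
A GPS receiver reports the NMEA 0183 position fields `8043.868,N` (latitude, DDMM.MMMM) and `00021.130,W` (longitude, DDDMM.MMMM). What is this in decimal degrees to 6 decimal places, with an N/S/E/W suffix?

Latitude: degrees = first 2 digits = 80, minutes = 43.868; 80 + 43.868/60 = 80.7311333
Longitude: split at 3 digits → 000° and 21.13′; 0 + 21.13/60 = 0.3521667

80.731133° N, 0.352167° W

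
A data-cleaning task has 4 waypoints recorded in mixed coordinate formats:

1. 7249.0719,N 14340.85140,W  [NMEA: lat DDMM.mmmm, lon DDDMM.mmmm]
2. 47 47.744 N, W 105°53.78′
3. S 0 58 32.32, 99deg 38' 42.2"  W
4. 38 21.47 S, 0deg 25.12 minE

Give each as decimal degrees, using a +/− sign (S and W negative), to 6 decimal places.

Point 1:
  φ: degrees = first 2 digits = 72, minutes = 49.0719; 72 + 49.0719/60 = 72.8178650
  N → positive
  Lon: split at 3 digits → 143° and 40.8514′; 143 + 40.8514/60 = 143.6808567
  W → negative
Point 2:
  Latitude: 47 + 47.744/60 = 47.7957333
  N → positive
  λ: 105 + 53.78/60 = 105.8963333
  W ⇒ negate
Point 3:
  φ: 0° + 58/60 + 32.32/3600 = 0 + 0.966667 + 0.008978 = 0.9756444
  S → negative
  Lon: 99° + 38/60 + 42.2/3600 = 99 + 0.633333 + 0.011722 = 99.6450556
  W ⇒ negate
Point 4:
  φ: 21.47′ = 0.357833°; total 38.3578333
  hemisphere S, so the sign is −
  λ: 25.12′ = 0.418667°; total 0.4186667
  E ⇒ keep positive

1. 72.817865, -143.680857
2. 47.795733, -105.896333
3. -0.975644, -99.645056
4. -38.357833, 0.418667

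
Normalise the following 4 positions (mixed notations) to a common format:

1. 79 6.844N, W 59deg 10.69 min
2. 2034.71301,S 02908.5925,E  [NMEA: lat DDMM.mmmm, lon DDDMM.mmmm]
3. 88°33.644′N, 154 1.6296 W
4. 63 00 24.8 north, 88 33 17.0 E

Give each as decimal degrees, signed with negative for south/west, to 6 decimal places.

1. 79.114067, -59.178167
2. -20.578550, 29.143208
3. 88.560733, -154.027160
4. 63.006889, 88.554722

Point 1:
  φ: 6.844′ = 0.114067°; total 79.1140667
  N ⇒ keep positive
  Longitude: 59 + 10.69/60 = 59.1781667
  W → negative
Point 2:
  Latitude: degrees = first 2 digits = 20, minutes = 34.71301; 20 + 34.71301/60 = 20.5785502
  S ⇒ negate
  Lon: degrees = first 3 digits = 29, minutes = 8.5925; 29 + 8.5925/60 = 29.1432083
  E → positive
Point 3:
  Latitude: 88 + 33.644/60 = 88.5607333
  N ⇒ keep positive
  Lon: 1.6296′ = 0.027160°; total 154.0271600
  W ⇒ negate
Point 4:
  Latitude: 63° + 0/60 + 24.8/3600 = 63 + 0.000000 + 0.006889 = 63.0068889
  N ⇒ keep positive
  λ: 33′ + 17″ = 33.28333′; 88 + 33.28333/60 = 88.5547222
  E → positive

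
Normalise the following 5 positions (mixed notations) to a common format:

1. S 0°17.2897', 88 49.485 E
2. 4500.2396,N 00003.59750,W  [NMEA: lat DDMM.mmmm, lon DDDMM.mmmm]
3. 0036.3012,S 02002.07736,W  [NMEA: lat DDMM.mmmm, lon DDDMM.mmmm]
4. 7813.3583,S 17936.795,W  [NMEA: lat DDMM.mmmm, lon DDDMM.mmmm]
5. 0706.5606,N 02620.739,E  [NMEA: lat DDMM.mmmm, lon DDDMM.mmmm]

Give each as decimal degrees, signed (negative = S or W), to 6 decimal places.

Point 1:
  Latitude: 0 + 17.2897/60 = 0.2881617
  S → negative
  λ: 88 + 49.485/60 = 88.8247500
  E → positive
Point 2:
  φ: degrees = first 2 digits = 45, minutes = 0.2396; 45 + 0.2396/60 = 45.0039933
  N → positive
  Lon: degrees = first 3 digits = 0, minutes = 3.5975; 0 + 3.5975/60 = 0.0599583
  hemisphere W, so the sign is −
Point 3:
  Lat: split at 2 digits → 00° and 36.3012′; 0 + 36.3012/60 = 0.6050200
  S → negative
  λ: split at 3 digits → 020° and 2.07736′; 20 + 2.07736/60 = 20.0346227
  W ⇒ negate
Point 4:
  Latitude: split at 2 digits → 78° and 13.3583′; 78 + 13.3583/60 = 78.2226383
  S ⇒ negate
  Longitude: degrees = first 3 digits = 179, minutes = 36.795; 179 + 36.795/60 = 179.6132500
  W → negative
Point 5:
  φ: split at 2 digits → 07° and 6.5606′; 7 + 6.5606/60 = 7.1093433
  N → positive
  λ: degrees = first 3 digits = 26, minutes = 20.739; 26 + 20.739/60 = 26.3456500
  E → positive

1. -0.288162, 88.824750
2. 45.003993, -0.059958
3. -0.605020, -20.034623
4. -78.222638, -179.613250
5. 7.109343, 26.345650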